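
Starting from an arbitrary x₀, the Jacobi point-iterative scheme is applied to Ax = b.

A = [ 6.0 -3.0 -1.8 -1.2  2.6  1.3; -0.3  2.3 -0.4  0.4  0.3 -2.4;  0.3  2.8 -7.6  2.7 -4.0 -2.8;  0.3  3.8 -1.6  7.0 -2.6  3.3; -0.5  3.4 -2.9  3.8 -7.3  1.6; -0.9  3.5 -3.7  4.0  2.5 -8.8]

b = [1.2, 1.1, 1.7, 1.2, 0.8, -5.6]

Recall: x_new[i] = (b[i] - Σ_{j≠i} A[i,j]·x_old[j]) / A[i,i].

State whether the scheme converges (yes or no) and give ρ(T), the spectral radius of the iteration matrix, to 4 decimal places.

no, ρ = 1.1690

Diagonal D = diag(6, 2.3, -7.6, 7, -7.3, -8.8); L, U strict lower/upper.
Jacobi T = -D⁻¹(L+U): T[3,2] = -(-1.6)/(7) = +0.2286; T[3,3] = 0.
  T[0,:] = [+0.0000 +0.5000 +0.3000 +0.2000 -0.4333 -0.2167]
  T[1,:] = [+0.1304 +0.0000 +0.1739 -0.1739 -0.1304 +1.0435]
  T[2,:] = [+0.0395 +0.3684 +0.0000 +0.3553 -0.5263 -0.3684]
  T[3,:] = [-0.0429 -0.5429 +0.2286 +0.0000 +0.3714 -0.4714]
  T[4,:] = [-0.0685 +0.4658 -0.3973 +0.5205 +0.0000 +0.2192]
  T[5,:] = [-0.1023 +0.3977 -0.4205 +0.4545 +0.2841 +0.0000]
moduli |λ_i(T)| = 1.1690, 0.6971, 0.4320, 0.4320, 0.2663, 0.0872.
ρ = 1.1690; 1.1690 > 1: divergent.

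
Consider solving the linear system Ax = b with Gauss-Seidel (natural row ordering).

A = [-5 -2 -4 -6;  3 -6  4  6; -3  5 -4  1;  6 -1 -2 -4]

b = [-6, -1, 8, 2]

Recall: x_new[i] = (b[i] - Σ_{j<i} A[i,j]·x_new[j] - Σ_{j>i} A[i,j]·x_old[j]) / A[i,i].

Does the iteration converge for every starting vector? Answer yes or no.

no

A = D + L + U where D = diag(-5, -6, -4, -4).
Gauss-Seidel: T = -(D+L)⁻¹U, row 0 first, T[0,1] = -(-2)/(-5) = -0.4000; later rows by forward substitution.
  T[0,:] = [+0.0000, -0.4000, -0.8000, -1.2000]
  T[1,:] = [+0.0000, -0.2000, +0.2667, +0.4000]
  T[2,:] = [+0.0000, +0.0500, +0.9333, +1.6500]
  T[3,:] = [+0.0000, -0.5750, -1.7333, -2.7250]
|λ(T)| sorted: 1.4093, 0.4088, 0.1736, 0.0000.
spectral radius ρ = 1.4093; 1.4093 > 1, so it fails to converge.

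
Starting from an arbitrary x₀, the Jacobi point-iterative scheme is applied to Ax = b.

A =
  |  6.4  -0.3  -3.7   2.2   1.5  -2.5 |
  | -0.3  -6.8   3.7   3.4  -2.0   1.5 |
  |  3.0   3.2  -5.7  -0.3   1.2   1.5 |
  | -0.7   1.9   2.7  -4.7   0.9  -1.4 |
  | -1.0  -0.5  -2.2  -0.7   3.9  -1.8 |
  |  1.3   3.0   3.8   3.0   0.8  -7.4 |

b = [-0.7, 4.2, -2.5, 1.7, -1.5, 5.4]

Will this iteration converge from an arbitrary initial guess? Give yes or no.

no

Write A = D+L+U with D = diag(6.4, -6.8, -5.7, -4.7, 3.9, -7.4).
Jacobi: T = -D⁻¹(L+U), T[4,5] = -(-1.8)/(3.9) = +0.4615; T[4,4] = 0.
  T[0,:] = [+0.0000, +0.0469, +0.5781, -0.3438, -0.2344, +0.3906]
  T[1,:] = [-0.0441, +0.0000, +0.5441, +0.5000, -0.2941, +0.2206]
  T[2,:] = [+0.5263, +0.5614, +0.0000, -0.0526, +0.2105, +0.2632]
  T[3,:] = [-0.1489, +0.4043, +0.5745, +0.0000, +0.1915, -0.2979]
  T[4,:] = [+0.2564, +0.1282, +0.5641, +0.1795, +0.0000, +0.4615]
  T[5,:] = [+0.1757, +0.4054, +0.5135, +0.4054, +0.1081, +0.0000]
|eigenvalues of T|: 1.1203, 0.8249, 0.4273, 0.2211, 0.1933, 0.1933.
spectral radius ρ = 1.1203; 1.1203 > 1: divergent.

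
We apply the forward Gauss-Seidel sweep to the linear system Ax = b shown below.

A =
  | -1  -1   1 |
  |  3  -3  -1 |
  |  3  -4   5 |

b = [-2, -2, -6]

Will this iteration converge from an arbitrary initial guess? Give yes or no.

Write A = D+L+U with D = diag(-1, -3, 5).
GS T = -(D+L)⁻¹U: row 0 first, T[0,2] = -(1)/(-1) = +1.0000; later rows by forward substitution.
  T[0,:] = [+0.0000 -1.0000 +1.0000]
  T[1,:] = [+0.0000 -1.0000 +0.6667]
  T[2,:] = [+0.0000 -0.2000 -0.0667]
|λ(T)| sorted: 0.8239, 0.2427, 0.0000.
ρ(T) = max|λ| = 0.8239; 0.8239 < 1, so it converges for any x₀.

yes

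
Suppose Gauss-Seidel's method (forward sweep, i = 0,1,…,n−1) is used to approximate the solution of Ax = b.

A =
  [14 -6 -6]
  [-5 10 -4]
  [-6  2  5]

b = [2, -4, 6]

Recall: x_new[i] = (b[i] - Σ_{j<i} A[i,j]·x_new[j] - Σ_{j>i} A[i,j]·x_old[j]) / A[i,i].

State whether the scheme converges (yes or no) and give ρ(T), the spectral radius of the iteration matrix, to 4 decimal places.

yes, ρ = 0.7552

Write A = D+L+U with D = diag(14, 10, 5).
Gauss-Seidel: T = -(D+L)⁻¹U, row 0 first, T[0,2] = -(-6)/(14) = +0.4286; later rows by forward substitution.
  T[0,:] = [+0.0000, +0.4286, +0.4286]
  T[1,:] = [+0.0000, +0.2143, +0.6143]
  T[2,:] = [+0.0000, +0.4286, +0.2686]
|λ(T)| sorted: 0.7552, 0.2724, 0.0000.
spectral radius ρ = 0.7552; 0.7552 < 1 ⇒ converges.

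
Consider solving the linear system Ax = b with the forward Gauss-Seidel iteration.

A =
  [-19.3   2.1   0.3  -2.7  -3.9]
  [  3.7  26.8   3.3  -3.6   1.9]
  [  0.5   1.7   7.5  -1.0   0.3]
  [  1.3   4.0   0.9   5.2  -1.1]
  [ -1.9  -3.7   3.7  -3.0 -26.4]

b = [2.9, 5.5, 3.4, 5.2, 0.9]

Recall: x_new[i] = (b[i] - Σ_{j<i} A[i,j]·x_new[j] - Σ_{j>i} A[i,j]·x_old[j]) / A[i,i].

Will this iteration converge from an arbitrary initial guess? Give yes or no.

Split A = D + L + U, D = diag(-19.3, 26.8, 7.5, 5.2, -26.4).
GS T = -(D+L)⁻¹U: row 0 first, T[0,4] = -(-3.9)/(-19.3) = -0.2021; later rows by forward substitution.
  T[0,:] = [+0.0000, +0.1088, +0.0155, -0.1399, -0.2021]
  T[1,:] = [+0.0000, -0.0150, -0.1253, +0.1536, -0.0430]
  T[2,:] = [+0.0000, -0.0038, +0.0274, +0.1078, -0.0168]
  T[3,:] = [+0.0000, -0.0150, +0.0877, -0.1019, +0.2980]
  T[4,:] = [+0.0000, -0.0046, +0.0103, +0.0152, -0.0157]
eigenvalue magnitudes: 0.1639, 0.1024, 0.0403, 0.0403, 0.0000.
ρ(T) = max|λ| = 0.1639; 0.1639 < 1, so it converges for any x₀.

yes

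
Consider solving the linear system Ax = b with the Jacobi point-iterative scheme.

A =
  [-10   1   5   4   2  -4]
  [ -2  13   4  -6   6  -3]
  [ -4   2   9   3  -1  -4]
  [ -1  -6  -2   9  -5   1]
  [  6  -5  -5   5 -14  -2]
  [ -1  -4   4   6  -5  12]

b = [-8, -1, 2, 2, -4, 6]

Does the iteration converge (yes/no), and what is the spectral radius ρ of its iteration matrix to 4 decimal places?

A = D + L + U where D = diag(-10, 13, 9, 9, -14, 12).
Jacobi: T = -D⁻¹(L+U), T[2,4] = -(-1)/(9) = +0.1111; T[2,2] = 0.
  T[0,:] = [+0.0000  +0.1000  +0.5000  +0.4000  +0.2000  -0.4000]
  T[1,:] = [+0.1538  +0.0000  -0.3077  +0.4615  -0.4615  +0.2308]
  T[2,:] = [+0.4444  -0.2222  +0.0000  -0.3333  +0.1111  +0.4444]
  T[3,:] = [+0.1111  +0.6667  +0.2222  +0.0000  +0.5556  -0.1111]
  T[4,:] = [+0.4286  -0.3571  -0.3571  +0.3571  +0.0000  -0.1429]
  T[5,:] = [+0.0833  +0.3333  -0.3333  -0.5000  +0.4167  +0.0000]
|roots of det(T-λI)|: 1.1489, 0.7462, 0.5881, 0.5147, 0.5147, 0.0802.
ρ(T) = max|λ| = 1.1489; 1.1489 > 1, so it fails to converge.

no, ρ = 1.1489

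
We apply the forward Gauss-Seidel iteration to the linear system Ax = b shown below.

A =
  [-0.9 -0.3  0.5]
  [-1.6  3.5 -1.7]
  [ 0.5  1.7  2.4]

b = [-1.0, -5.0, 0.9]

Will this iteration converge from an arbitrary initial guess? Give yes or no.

yes

Let D = diag(-0.9, 3.5, 2.4); L, U the strict triangles.
Gauss-Seidel: T = -(D+L)⁻¹U, row 0 first, T[0,2] = -(0.5)/(-0.9) = +0.5556; later rows by forward substitution.
  T[0,:] = [+0.0000, -0.3333, +0.5556]
  T[1,:] = [+0.0000, -0.1524, +0.7397]
  T[2,:] = [+0.0000, +0.1774, -0.6397]
|eigenvalues of T|: 0.8326, 0.0405, 0.0000.
ρ = 0.8326; 0.8326 < 1: convergent.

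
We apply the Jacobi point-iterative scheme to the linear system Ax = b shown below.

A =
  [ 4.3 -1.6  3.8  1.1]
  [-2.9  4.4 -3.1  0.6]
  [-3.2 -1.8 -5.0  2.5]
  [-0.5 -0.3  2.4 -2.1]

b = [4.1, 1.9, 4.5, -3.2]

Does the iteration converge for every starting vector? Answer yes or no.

Split A = D + L + U, D = diag(4.3, 4.4, -5, -2.1).
Jacobi: T = -D⁻¹(L+U), T[2,3] = -(2.5)/(-5) = +0.5000; T[2,2] = 0.
  T[0,:] = [+0.0000 +0.3721 -0.8837 -0.2558]
  T[1,:] = [+0.6591 +0.0000 +0.7045 -0.1364]
  T[2,:] = [-0.6400 -0.3600 +0.0000 +0.5000]
  T[3,:] = [-0.2381 -0.1429 +1.1429 +0.0000]
|roots of det(T-λI)|: 1.2246, 0.8584, 0.4224, 0.0563.
ρ(T) = max|λ| = 1.2246; 1.2246 > 1 ⇒ diverges.

no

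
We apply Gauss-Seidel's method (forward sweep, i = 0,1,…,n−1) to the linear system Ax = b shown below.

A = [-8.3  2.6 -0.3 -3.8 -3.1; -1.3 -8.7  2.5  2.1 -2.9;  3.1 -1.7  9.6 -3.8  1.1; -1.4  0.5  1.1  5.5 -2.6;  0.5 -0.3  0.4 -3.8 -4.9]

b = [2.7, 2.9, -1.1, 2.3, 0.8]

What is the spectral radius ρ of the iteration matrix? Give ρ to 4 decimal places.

0.5830

A = D + L + U where D = diag(-8.3, -8.7, 9.6, 5.5, -4.9).
T_GS = -(D+L)⁻¹U: row 0 first, T[0,1] = -(2.6)/(-8.3) = +0.3133; later rows by forward substitution.
  T[0,:] = [+0.0000  +0.3133  -0.0361  -0.4578  -0.3735]
  T[1,:] = [+0.0000  -0.0468  +0.2928  +0.3098  -0.2775]
  T[2,:] = [+0.0000  -0.1094  +0.0635  +0.5985  -0.0431]
  T[3,:] = [+0.0000  +0.1059  -0.0485  -0.2644  +0.4115]
  T[4,:] = [+0.0000  -0.0562  +0.0212  +0.1882  -0.3438]
|λ(T)| sorted: 0.5830, 0.1565, 0.1565, 0.1204, 0.0000.
ρ = 0.5830; 0.5830 < 1 ⇒ converges.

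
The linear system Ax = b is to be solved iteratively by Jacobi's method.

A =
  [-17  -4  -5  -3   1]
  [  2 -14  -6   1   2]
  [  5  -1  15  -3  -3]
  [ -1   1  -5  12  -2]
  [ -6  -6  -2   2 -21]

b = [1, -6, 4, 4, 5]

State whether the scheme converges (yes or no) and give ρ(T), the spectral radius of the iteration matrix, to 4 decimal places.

Let D = diag(-17, -14, 15, 12, -21); L, U the strict triangles.
Jacobi T = -D⁻¹(L+U): T[3,1] = -(1)/(12) = -0.0833; T[3,3] = 0.
  T[0,:] = [+0.0000, -0.2353, -0.2941, -0.1765, +0.0588]
  T[1,:] = [+0.1429, +0.0000, -0.4286, +0.0714, +0.1429]
  T[2,:] = [-0.3333, +0.0667, +0.0000, +0.2000, +0.2000]
  T[3,:] = [+0.0833, -0.0833, +0.4167, +0.0000, +0.1667]
  T[4,:] = [-0.2857, -0.2857, -0.0952, +0.0952, +0.0000]
eigenvalue magnitudes: 0.5039, 0.3384, 0.3384, 0.3056, 0.3056.
ρ = 0.5039; 0.5039 < 1: convergent.

yes, ρ = 0.5039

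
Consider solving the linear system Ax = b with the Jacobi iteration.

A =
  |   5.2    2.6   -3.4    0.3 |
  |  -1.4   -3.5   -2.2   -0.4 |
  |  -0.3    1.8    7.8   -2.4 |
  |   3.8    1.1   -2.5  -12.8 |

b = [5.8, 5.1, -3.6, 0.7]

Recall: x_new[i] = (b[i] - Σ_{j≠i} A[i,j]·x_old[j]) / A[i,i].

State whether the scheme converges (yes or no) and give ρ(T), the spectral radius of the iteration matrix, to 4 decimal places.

yes, ρ = 0.7339

A = D + L + U where D = diag(5.2, -3.5, 7.8, -12.8).
Jacobi: T = -D⁻¹(L+U), T[3,2] = -(-2.5)/(-12.8) = -0.1953; T[3,3] = 0.
  T[0,:] = [+0.0000 -0.5000 +0.6538 -0.0577]
  T[1,:] = [-0.4000 +0.0000 -0.6286 -0.1143]
  T[2,:] = [+0.0385 -0.2308 +0.0000 +0.3077]
  T[3,:] = [+0.2969 +0.0859 -0.1953 +0.0000]
moduli |λ_i(T)| = 0.7339, 0.4514, 0.3577, 0.3577.
ρ = 0.7339; 0.7339 < 1 ⇒ converges.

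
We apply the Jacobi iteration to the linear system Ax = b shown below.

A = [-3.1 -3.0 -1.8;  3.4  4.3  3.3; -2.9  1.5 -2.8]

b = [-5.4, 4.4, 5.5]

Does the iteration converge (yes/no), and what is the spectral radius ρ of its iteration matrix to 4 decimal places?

Diagonal D = diag(-3.1, 4.3, -2.8); L, U strict lower/upper.
Jacobi T = -D⁻¹(L+U): T[2,1] = -(1.5)/(-2.8) = +0.5357; T[2,2] = 0.
  T[0,:] = [+0.0000  -0.9677  -0.5806]
  T[1,:] = [-0.7907  +0.0000  -0.7674]
  T[2,:] = [-1.0357  +0.5357  +0.0000]
moduli |λ_i(T)| = 1.1824, 0.6652, 0.6652.
ρ = 1.1824; 1.1824 > 1: divergent.

no, ρ = 1.1824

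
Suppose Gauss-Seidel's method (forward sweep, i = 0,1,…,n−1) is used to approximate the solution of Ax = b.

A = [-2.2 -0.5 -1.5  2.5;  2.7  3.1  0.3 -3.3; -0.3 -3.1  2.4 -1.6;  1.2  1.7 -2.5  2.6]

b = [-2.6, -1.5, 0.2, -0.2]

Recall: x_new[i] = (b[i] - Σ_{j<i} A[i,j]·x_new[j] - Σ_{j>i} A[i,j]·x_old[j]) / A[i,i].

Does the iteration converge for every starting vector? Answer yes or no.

Diagonal D = diag(-2.2, 3.1, 2.4, 2.6); L, U strict lower/upper.
Gauss-Seidel: T = -(D+L)⁻¹U, row 0 first, T[0,1] = -(-0.5)/(-2.2) = -0.2273; later rows by forward substitution.
  T[0,:] = [+0.0000  -0.2273  -0.6818  +1.1364]
  T[1,:] = [+0.0000  +0.1979  +0.4971  +0.0748]
  T[2,:] = [+0.0000  +0.2273  +0.5568  +0.9053]
  T[3,:] = [+0.0000  +0.1940  +0.5251  +0.2971]
moduli |λ_i(T)| = 1.2605, 0.2318, 0.0232, 0.0000.
ρ = 1.2605; 1.2605 > 1: divergent.

no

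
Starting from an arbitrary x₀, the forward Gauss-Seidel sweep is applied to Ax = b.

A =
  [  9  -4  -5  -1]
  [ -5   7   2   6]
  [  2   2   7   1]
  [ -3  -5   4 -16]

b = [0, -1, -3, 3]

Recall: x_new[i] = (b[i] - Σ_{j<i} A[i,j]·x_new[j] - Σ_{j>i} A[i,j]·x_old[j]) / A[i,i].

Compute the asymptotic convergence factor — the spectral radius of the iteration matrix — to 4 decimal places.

Let D = diag(9, 7, 7, -16); L, U the strict triangles.
GS T = -(D+L)⁻¹U: row 0 first, T[0,2] = -(-5)/(9) = +0.5556; later rows by forward substitution.
  T[0,:] = [+0.0000 +0.4444 +0.5556 +0.1111]
  T[1,:] = [+0.0000 +0.3175 +0.1111 -0.7778]
  T[2,:] = [+0.0000 -0.2177 -0.1905 +0.0476]
  T[3,:] = [+0.0000 -0.2370 -0.1865 +0.2341]
moduli |λ_i(T)| = 0.6380, 0.2949, 0.0181, 0.0000.
ρ(T) = max|λ| = 0.6380; 0.6380 < 1: convergent.

0.6380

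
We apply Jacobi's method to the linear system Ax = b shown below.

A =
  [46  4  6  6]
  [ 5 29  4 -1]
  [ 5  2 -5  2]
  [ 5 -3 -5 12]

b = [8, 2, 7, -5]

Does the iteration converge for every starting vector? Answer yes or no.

yes

Split A = D + L + U, D = diag(46, 29, -5, 12).
Jacobi: T = -D⁻¹(L+U), T[1,3] = -(-1)/(29) = +0.0345; T[1,1] = 0.
  T[0,:] = [+0.0000 -0.0870 -0.1304 -0.1304]
  T[1,:] = [-0.1724 +0.0000 -0.1379 +0.0345]
  T[2,:] = [+1.0000 +0.4000 +0.0000 +0.4000]
  T[3,:] = [-0.4167 +0.2500 +0.4167 +0.0000]
|eigenvalues of T|: 0.3925, 0.3297, 0.2726, 0.2726.
ρ(T) = max|λ| = 0.3925; 0.3925 < 1: convergent.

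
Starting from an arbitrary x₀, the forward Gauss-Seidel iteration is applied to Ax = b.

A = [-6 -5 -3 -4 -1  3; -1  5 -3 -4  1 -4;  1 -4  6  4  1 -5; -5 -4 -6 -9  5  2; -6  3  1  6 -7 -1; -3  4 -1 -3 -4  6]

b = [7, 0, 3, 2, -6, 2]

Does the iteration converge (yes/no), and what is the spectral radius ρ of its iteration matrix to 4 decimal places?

no, ρ = 1.3175

Write A = D+L+U with D = diag(-6, 5, 6, -9, -7, 6).
T_GS = -(D+L)⁻¹U: row 0 first, T[0,4] = -(-1)/(-6) = -0.1667; later rows by forward substitution.
  T[0,:] = [+0.0000, -0.8333, -0.5000, -0.6667, -0.1667, +0.5000]
  T[1,:] = [+0.0000, -0.1667, +0.5000, +0.6667, -0.2333, +0.9000]
  T[2,:] = [+0.0000, +0.0278, +0.4167, -0.1111, -0.2944, +1.3500]
  T[3,:] = [+0.0000, +0.5185, -0.2222, +0.1481, +0.9481, -1.3556]
  T[4,:] = [+0.0000, +1.0913, +0.5119, +0.9683, +0.8135, -1.1548]
  T[5,:] = [+0.0000, +0.6858, -0.2837, -0.0767, +1.0396, -1.5726]
eigenvalue magnitudes: 1.3175, 0.9364, 0.9364, 0.2170, 0.0528, 0.0000.
spectral radius ρ = 1.3175; 1.3175 > 1 ⇒ diverges.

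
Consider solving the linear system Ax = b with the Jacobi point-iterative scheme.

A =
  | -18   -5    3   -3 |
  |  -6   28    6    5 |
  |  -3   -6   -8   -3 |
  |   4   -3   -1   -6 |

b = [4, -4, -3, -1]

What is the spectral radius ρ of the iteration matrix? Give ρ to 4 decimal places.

A = D + L + U where D = diag(-18, 28, -8, -6).
T_J = -D⁻¹(L+U): T[0,3] = -(-3)/(-18) = -0.1667; T[0,0] = 0.
  T[0,:] = [+0.0000  -0.2778  +0.1667  -0.1667]
  T[1,:] = [+0.2143  +0.0000  -0.2143  -0.1786]
  T[2,:] = [-0.3750  -0.7500  +0.0000  -0.3750]
  T[3,:] = [+0.6667  -0.5000  -0.1667  +0.0000]
|eigenvalues of T|: 0.6086, 0.4459, 0.4459, 0.3238.
ρ = 0.6086; 0.6086 < 1: convergent.

0.6086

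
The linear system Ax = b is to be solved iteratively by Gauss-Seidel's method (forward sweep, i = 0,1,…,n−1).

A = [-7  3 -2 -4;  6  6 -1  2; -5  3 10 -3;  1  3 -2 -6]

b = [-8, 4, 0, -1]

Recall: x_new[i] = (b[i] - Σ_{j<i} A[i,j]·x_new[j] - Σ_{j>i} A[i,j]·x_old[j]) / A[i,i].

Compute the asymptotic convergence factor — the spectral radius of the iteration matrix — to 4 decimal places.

0.6388

A = D + L + U where D = diag(-7, 6, 10, -6).
T_GS = -(D+L)⁻¹U: row 0 first, T[0,3] = -(-4)/(-7) = -0.5714; later rows by forward substitution.
  T[0,:] = [+0.0000 +0.4286 -0.2857 -0.5714]
  T[1,:] = [+0.0000 -0.4286 +0.4524 +0.2381]
  T[2,:] = [+0.0000 +0.3429 -0.2786 -0.0571]
  T[3,:] = [+0.0000 -0.2571 +0.2714 +0.0429]
|λ(T)| sorted: 0.6388, 0.0886, 0.0631, 0.0000.
spectral radius ρ = 0.6388; 0.6388 < 1 ⇒ converges.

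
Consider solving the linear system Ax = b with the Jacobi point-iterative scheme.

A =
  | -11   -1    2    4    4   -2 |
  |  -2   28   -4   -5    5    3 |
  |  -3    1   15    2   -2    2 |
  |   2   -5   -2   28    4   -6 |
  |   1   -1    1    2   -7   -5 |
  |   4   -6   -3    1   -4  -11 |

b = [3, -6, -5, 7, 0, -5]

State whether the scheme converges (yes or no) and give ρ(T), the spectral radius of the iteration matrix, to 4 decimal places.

yes, ρ = 0.7535

A = D + L + U where D = diag(-11, 28, 15, 28, -7, -11).
T_J = -D⁻¹(L+U): T[0,1] = -(-1)/(-11) = -0.0909; T[0,0] = 0.
  T[0,:] = [+0.0000  -0.0909  +0.1818  +0.3636  +0.3636  -0.1818]
  T[1,:] = [+0.0714  +0.0000  +0.1429  +0.1786  -0.1786  -0.1071]
  T[2,:] = [+0.2000  -0.0667  +0.0000  -0.1333  +0.1333  -0.1333]
  T[3,:] = [-0.0714  +0.1786  +0.0714  +0.0000  -0.1429  +0.2143]
  T[4,:] = [+0.1429  -0.1429  +0.1429  +0.2857  +0.0000  -0.7143]
  T[5,:] = [+0.3636  -0.5455  -0.2727  +0.0909  -0.3636  +0.0000]
|eigenvalues of T|: 0.7535, 0.5269, 0.2692, 0.2692, 0.1318, 0.0912.
ρ = 0.7535; 0.7535 < 1, so it converges for any x₀.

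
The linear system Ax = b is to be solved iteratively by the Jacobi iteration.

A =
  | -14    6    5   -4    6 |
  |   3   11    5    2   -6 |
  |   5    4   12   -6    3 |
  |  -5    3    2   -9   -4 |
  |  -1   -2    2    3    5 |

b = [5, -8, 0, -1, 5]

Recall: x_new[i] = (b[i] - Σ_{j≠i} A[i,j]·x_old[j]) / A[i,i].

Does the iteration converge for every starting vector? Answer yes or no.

no

A = D + L + U where D = diag(-14, 11, 12, -9, 5).
T_J = -D⁻¹(L+U): T[4,1] = -(-2)/(5) = +0.4000; T[4,4] = 0.
  T[0,:] = [+0.0000  +0.4286  +0.3571  -0.2857  +0.4286]
  T[1,:] = [-0.2727  +0.0000  -0.4545  -0.1818  +0.5455]
  T[2,:] = [-0.4167  -0.3333  +0.0000  +0.5000  -0.2500]
  T[3,:] = [-0.5556  +0.3333  +0.2222  +0.0000  -0.4444]
  T[4,:] = [+0.2000  +0.4000  -0.4000  -0.6000  +0.0000]
|roots of det(T-λI)|: 1.1457, 0.7355, 0.4744, 0.4744, 0.0573.
ρ(T) = max|λ| = 1.1457; 1.1457 > 1, so it fails to converge.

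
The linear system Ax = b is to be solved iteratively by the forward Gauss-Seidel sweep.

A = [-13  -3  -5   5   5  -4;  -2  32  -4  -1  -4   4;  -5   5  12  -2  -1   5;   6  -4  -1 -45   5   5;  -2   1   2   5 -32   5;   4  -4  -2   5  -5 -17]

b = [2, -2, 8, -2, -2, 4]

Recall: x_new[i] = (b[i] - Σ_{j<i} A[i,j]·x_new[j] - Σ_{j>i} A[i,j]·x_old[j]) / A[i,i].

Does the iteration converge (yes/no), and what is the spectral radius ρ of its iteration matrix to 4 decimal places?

yes, ρ = 0.3378

Split A = D + L + U, D = diag(-13, 32, 12, -45, -32, -17).
Gauss-Seidel: T = -(D+L)⁻¹U, row 0 first, T[0,1] = -(-3)/(-13) = -0.2308; later rows by forward substitution.
  T[0,:] = [+0.0000, -0.2308, -0.3846, +0.3846, +0.3846, -0.3077]
  T[1,:] = [+0.0000, -0.0144, +0.1010, +0.0553, +0.1490, -0.1442]
  T[2,:] = [+0.0000, -0.0901, -0.2023, +0.3039, +0.1815, -0.4848]
  T[3,:] = [+0.0000, -0.0275, -0.0558, +0.0396, +0.1451, +0.0937]
  T[4,:] = [+0.0000, +0.0040, +0.0058, +0.0029, +0.0146, +0.1553]
  T[5,:] = [+0.0000, -0.0496, -0.1086, +0.0525, +0.0725, +0.0004]
|λ(T)| sorted: 0.3378, 0.1564, 0.1564, 0.0487, 0.0487, 0.0000.
spectral radius ρ = 0.3378; 0.3378 < 1 ⇒ converges.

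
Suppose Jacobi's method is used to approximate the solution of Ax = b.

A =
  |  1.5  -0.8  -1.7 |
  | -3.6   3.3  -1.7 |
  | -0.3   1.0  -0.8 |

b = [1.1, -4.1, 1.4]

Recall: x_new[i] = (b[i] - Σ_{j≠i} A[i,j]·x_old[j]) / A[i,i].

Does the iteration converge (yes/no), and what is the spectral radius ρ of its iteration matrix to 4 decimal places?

Let D = diag(1.5, 3.3, -0.8); L, U the strict triangles.
T_J = -D⁻¹(L+U): T[1,2] = -(-1.7)/(3.3) = +0.5152; T[1,1] = 0.
  T[0,:] = [+0.0000, +0.5333, +1.1333]
  T[1,:] = [+1.0909, +0.0000, +0.5152]
  T[2,:] = [-0.3750, +1.2500, +0.0000]
|eigenvalues of T|: 1.3634, 1.0286, 1.0286.
ρ = 1.3634; 1.3634 > 1 ⇒ diverges.

no, ρ = 1.3634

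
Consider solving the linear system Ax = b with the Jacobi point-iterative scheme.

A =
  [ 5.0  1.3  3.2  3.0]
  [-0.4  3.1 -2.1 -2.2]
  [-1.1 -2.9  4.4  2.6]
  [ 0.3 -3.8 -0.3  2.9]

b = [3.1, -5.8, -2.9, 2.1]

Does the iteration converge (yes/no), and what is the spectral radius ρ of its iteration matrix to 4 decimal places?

no, ρ = 1.3248

Diagonal D = diag(5, 3.1, 4.4, 2.9); L, U strict lower/upper.
T_J = -D⁻¹(L+U): T[1,2] = -(-2.1)/(3.1) = +0.6774; T[1,1] = 0.
  T[0,:] = [+0.0000, -0.2600, -0.6400, -0.6000]
  T[1,:] = [+0.1290, +0.0000, +0.6774, +0.7097]
  T[2,:] = [+0.2500, +0.6591, +0.0000, -0.5909]
  T[3,:] = [-0.1034, +1.3103, +0.1034, +0.0000]
eigenvalue magnitudes: 1.3248, 0.6690, 0.6690, 0.1011.
ρ = 1.3248; 1.3248 > 1, so it fails to converge.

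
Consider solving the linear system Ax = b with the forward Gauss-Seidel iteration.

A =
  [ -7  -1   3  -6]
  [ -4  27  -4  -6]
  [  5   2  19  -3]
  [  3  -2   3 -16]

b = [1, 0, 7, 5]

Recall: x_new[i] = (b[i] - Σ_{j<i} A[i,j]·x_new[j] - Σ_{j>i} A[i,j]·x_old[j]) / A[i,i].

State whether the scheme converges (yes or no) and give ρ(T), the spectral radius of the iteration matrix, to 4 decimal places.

yes, ρ = 0.2627

A = D + L + U where D = diag(-7, 27, 19, -16).
T_GS = -(D+L)⁻¹U: row 0 first, T[0,3] = -(-6)/(-7) = -0.8571; later rows by forward substitution.
  T[0,:] = [+0.0000  -0.1429  +0.4286  -0.8571]
  T[1,:] = [+0.0000  -0.0212  +0.2116  +0.0952]
  T[2,:] = [+0.0000  +0.0398  -0.1351  +0.3734]
  T[3,:] = [+0.0000  -0.0167  +0.0286  -0.1026]
moduli |λ_i(T)| = 0.2627, 0.0488, 0.0488, 0.0000.
ρ(T) = max|λ| = 0.2627; 0.2627 < 1 ⇒ converges.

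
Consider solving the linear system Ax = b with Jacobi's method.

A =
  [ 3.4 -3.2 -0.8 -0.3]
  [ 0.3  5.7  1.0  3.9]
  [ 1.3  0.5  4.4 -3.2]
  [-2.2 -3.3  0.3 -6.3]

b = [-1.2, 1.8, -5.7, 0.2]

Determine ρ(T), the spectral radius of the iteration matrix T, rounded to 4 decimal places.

Diagonal D = diag(3.4, 5.7, 4.4, -6.3); L, U strict lower/upper.
Jacobi T = -D⁻¹(L+U): T[1,0] = -(0.3)/(5.7) = -0.0526; T[1,1] = 0.
  T[0,:] = [+0.0000 +0.9412 +0.2353 +0.0882]
  T[1,:] = [-0.0526 +0.0000 -0.1754 -0.6842]
  T[2,:] = [-0.2955 -0.1136 +0.0000 +0.7273]
  T[3,:] = [-0.3492 -0.5238 +0.0476 +0.0000]
|roots of det(T-λI)|: 0.8419, 0.5288, 0.5288, 0.3152.
ρ = 0.8419; 0.8419 < 1: convergent.

0.8419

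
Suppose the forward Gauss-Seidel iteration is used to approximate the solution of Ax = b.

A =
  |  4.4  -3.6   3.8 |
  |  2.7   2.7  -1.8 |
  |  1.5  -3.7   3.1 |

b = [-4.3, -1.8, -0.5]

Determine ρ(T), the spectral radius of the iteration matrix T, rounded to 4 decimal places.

Split A = D + L + U, D = diag(4.4, 2.7, 3.1).
Gauss-Seidel: T = -(D+L)⁻¹U, row 0 first, T[0,2] = -(3.8)/(4.4) = -0.8636; later rows by forward substitution.
  T[0,:] = [+0.0000  +0.8182  -0.8636]
  T[1,:] = [+0.0000  -0.8182  +1.5303]
  T[2,:] = [+0.0000  -1.3724  +2.2444]
moduli |λ_i(T)| = 1.2076, 0.2185, 0.0000.
spectral radius ρ = 1.2076; 1.2076 > 1 ⇒ diverges.

1.2076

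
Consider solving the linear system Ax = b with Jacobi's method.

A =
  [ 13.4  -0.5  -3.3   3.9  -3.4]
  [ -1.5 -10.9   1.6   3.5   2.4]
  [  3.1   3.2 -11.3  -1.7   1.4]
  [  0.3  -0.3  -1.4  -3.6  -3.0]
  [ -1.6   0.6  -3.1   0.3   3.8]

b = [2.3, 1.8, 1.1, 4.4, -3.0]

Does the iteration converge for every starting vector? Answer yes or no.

yes

Let D = diag(13.4, -10.9, -11.3, -3.6, 3.8); L, U the strict triangles.
Jacobi: T = -D⁻¹(L+U), T[2,0] = -(3.1)/(-11.3) = +0.2743; T[2,2] = 0.
  T[0,:] = [+0.0000 +0.0373 +0.2463 -0.2910 +0.2537]
  T[1,:] = [-0.1376 +0.0000 +0.1468 +0.3211 +0.2202]
  T[2,:] = [+0.2743 +0.2832 +0.0000 -0.1504 +0.1239]
  T[3,:] = [+0.0833 -0.0833 -0.3889 +0.0000 -0.8333]
  T[4,:] = [+0.4211 -0.1579 +0.8158 -0.0789 +0.0000]
|eigenvalues of T|: 0.8729, 0.6280, 0.6280, 0.2042, 0.1465.
spectral radius ρ = 0.8729; 0.8729 < 1: convergent.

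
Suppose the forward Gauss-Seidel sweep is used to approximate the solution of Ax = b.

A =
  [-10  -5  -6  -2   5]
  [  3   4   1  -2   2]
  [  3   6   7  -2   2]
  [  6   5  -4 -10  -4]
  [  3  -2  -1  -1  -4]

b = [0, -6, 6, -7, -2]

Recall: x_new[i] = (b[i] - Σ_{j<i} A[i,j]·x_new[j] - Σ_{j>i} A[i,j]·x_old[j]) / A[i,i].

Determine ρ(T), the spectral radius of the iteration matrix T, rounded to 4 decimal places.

1.5326

Diagonal D = diag(-10, 4, 7, -10, -4); L, U strict lower/upper.
GS T = -(D+L)⁻¹U: row 0 first, T[0,1] = -(-5)/(-10) = -0.5000; later rows by forward substitution.
  T[0,:] = [+0.0000  -0.5000  -0.6000  -0.2000  +0.5000]
  T[1,:] = [+0.0000  +0.3750  +0.2000  +0.6500  -0.8750]
  T[2,:] = [+0.0000  -0.1071  +0.0857  -0.1857  +0.2500]
  T[3,:] = [+0.0000  -0.0696  -0.2943  +0.2793  -0.6375]
  T[4,:] = [+0.0000  -0.5183  -0.4979  -0.4984  +0.9094]
|eigenvalues of T|: 1.5326, 0.1963, 0.1887, 0.1887, 0.0000.
ρ(T) = max|λ| = 1.5326; 1.5326 > 1: divergent.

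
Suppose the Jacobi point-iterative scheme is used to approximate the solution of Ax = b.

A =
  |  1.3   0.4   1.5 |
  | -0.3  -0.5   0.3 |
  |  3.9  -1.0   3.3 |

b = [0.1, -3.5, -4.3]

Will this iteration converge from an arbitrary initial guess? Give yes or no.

no

A = D + L + U where D = diag(1.3, -0.5, 3.3).
Jacobi: T = -D⁻¹(L+U), T[1,2] = -(0.3)/(-0.5) = +0.6000; T[1,1] = 0.
  T[0,:] = [+0.0000  -0.3077  -1.1538]
  T[1,:] = [-0.6000  +0.0000  +0.6000]
  T[2,:] = [-1.1818  +0.3030  +0.0000]
|λ(T)| sorted: 1.4249, 1.1677, 0.2572.
ρ(T) = max|λ| = 1.4249; 1.4249 > 1 ⇒ diverges.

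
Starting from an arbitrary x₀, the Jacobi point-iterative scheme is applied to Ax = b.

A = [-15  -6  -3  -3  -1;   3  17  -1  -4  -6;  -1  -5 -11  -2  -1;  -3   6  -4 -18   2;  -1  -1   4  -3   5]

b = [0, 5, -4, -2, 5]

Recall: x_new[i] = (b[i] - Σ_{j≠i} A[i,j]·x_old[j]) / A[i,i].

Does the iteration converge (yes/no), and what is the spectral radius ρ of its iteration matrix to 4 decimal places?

yes, ρ = 0.8411

Split A = D + L + U, D = diag(-15, 17, -11, -18, 5).
Jacobi T = -D⁻¹(L+U): T[1,3] = -(-4)/(17) = +0.2353; T[1,1] = 0.
  T[0,:] = [+0.0000  -0.4000  -0.2000  -0.2000  -0.0667]
  T[1,:] = [-0.1765  +0.0000  +0.0588  +0.2353  +0.3529]
  T[2,:] = [-0.0909  -0.4545  +0.0000  -0.1818  -0.0909]
  T[3,:] = [-0.1667  +0.3333  -0.2222  +0.0000  +0.1111]
  T[4,:] = [+0.2000  +0.2000  -0.8000  +0.6000  +0.0000]
|roots of det(T-λI)|: 0.8411, 0.4475, 0.4475, 0.3707, 0.1300.
ρ(T) = max|λ| = 0.8411; 0.8411 < 1: convergent.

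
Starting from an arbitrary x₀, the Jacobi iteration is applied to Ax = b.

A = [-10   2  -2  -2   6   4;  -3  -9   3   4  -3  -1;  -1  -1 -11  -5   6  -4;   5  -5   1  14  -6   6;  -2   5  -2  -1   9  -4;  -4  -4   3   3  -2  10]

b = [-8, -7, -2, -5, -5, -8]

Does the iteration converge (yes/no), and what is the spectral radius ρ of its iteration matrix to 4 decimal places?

no, ρ = 1.2119

Write A = D+L+U with D = diag(-10, -9, -11, 14, 9, 10).
Jacobi T = -D⁻¹(L+U): T[0,4] = -(6)/(-10) = +0.6000; T[0,0] = 0.
  T[0,:] = [+0.0000, +0.2000, -0.2000, -0.2000, +0.6000, +0.4000]
  T[1,:] = [-0.3333, +0.0000, +0.3333, +0.4444, -0.3333, -0.1111]
  T[2,:] = [-0.0909, -0.0909, +0.0000, -0.4545, +0.5455, -0.3636]
  T[3,:] = [-0.3571, +0.3571, -0.0714, +0.0000, +0.4286, -0.4286]
  T[4,:] = [+0.2222, -0.5556, +0.2222, +0.1111, +0.0000, +0.4444]
  T[5,:] = [+0.4000, +0.4000, -0.3000, -0.3000, +0.2000, +0.0000]
moduli |λ_i(T)| = 1.2119, 0.5573, 0.5314, 0.5314, 0.3867, 0.1205.
ρ = 1.2119; 1.2119 > 1 ⇒ diverges.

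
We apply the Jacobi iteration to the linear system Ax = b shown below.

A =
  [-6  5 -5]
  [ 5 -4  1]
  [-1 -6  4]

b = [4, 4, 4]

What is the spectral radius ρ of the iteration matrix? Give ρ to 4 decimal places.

1.4905

Write A = D+L+U with D = diag(-6, -4, 4).
Jacobi: T = -D⁻¹(L+U), T[1,0] = -(5)/(-4) = +1.2500; T[1,1] = 0.
  T[0,:] = [+0.0000  +0.8333  -0.8333]
  T[1,:] = [+1.2500  +0.0000  +0.2500]
  T[2,:] = [+0.2500  +1.5000  +0.0000]
|roots of det(T-λI)|: 1.4905, 1.0066, 1.0066.
ρ = 1.4905; 1.4905 > 1, so it fails to converge.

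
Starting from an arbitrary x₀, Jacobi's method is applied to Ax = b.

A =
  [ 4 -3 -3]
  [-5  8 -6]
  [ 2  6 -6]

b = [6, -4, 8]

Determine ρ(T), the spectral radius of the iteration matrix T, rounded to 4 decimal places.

1.3928

Diagonal D = diag(4, 8, -6); L, U strict lower/upper.
Jacobi T = -D⁻¹(L+U): T[0,1] = -(-3)/(4) = +0.7500; T[0,0] = 0.
  T[0,:] = [+0.0000, +0.7500, +0.7500]
  T[1,:] = [+0.6250, +0.0000, +0.7500]
  T[2,:] = [+0.3333, +1.0000, +0.0000]
|eigenvalues of T|: 1.3928, 0.8139, 0.5789.
ρ(T) = max|λ| = 1.3928; 1.3928 > 1: divergent.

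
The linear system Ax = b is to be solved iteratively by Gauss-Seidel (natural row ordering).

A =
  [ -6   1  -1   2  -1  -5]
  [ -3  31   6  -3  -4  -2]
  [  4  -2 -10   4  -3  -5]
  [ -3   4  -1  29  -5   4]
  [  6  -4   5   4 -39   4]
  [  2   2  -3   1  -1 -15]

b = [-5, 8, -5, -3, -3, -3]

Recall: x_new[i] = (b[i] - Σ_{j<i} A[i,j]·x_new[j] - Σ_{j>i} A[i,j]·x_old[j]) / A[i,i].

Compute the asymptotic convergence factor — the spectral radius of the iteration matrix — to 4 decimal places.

0.2641

A = D + L + U where D = diag(-6, 31, -10, 29, -39, -15).
GS T = -(D+L)⁻¹U: row 0 first, T[0,1] = -(1)/(-6) = +0.1667; later rows by forward substitution.
  T[0,:] = [+0.0000  +0.1667  -0.1667  +0.3333  -0.1667  -0.8333]
  T[1,:] = [+0.0000  +0.0161  -0.2097  +0.1290  +0.1129  -0.0161]
  T[2,:] = [+0.0000  +0.0634  -0.0247  +0.5075  -0.3892  -0.8301]
  T[3,:] = [+0.0000  +0.0172  +0.0108  +0.0342  +0.1262  -0.2505]
  T[4,:] = [+0.0000  +0.0339  -0.0062  +0.1066  -0.0742  -0.1561]
  T[5,:] = [+0.0000  +0.0106  -0.0441  -0.0447  +0.0840  +0.0465]
|λ(T)| sorted: 0.2641, 0.1544, 0.1544, 0.0735, 0.0657, 0.0000.
ρ(T) = max|λ| = 0.2641; 0.2641 < 1, so it converges for any x₀.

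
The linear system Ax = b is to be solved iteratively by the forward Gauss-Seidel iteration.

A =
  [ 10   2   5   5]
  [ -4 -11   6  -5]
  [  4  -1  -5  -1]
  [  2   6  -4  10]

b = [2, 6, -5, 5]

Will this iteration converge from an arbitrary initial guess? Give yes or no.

yes

Split A = D + L + U, D = diag(10, -11, -5, 10).
T_GS = -(D+L)⁻¹U: row 0 first, T[0,2] = -(5)/(10) = -0.5000; later rows by forward substitution.
  T[0,:] = [+0.0000 -0.2000 -0.5000 -0.5000]
  T[1,:] = [+0.0000 +0.0727 +0.7273 -0.2727]
  T[2,:] = [+0.0000 -0.1745 -0.5455 -0.5455]
  T[3,:] = [+0.0000 -0.0735 -0.5545 +0.0455]
eigenvalue magnitudes: 0.7687, 0.3239, 0.0175, 0.0000.
ρ = 0.7687; 0.7687 < 1, so it converges for any x₀.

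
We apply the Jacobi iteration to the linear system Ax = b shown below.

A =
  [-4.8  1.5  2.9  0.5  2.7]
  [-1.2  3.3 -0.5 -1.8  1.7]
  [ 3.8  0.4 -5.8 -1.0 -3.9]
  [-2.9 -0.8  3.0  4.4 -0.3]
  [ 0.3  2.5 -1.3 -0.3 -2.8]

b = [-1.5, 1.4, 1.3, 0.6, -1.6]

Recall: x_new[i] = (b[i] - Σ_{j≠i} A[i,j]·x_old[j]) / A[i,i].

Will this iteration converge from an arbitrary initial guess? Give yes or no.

Write A = D+L+U with D = diag(-4.8, 3.3, -5.8, 4.4, -2.8).
Jacobi: T = -D⁻¹(L+U), T[2,4] = -(-3.9)/(-5.8) = -0.6724; T[2,2] = 0.
  T[0,:] = [+0.0000  +0.3125  +0.6042  +0.1042  +0.5625]
  T[1,:] = [+0.3636  +0.0000  +0.1515  +0.5455  -0.5152]
  T[2,:] = [+0.6552  +0.0690  +0.0000  -0.1724  -0.6724]
  T[3,:] = [+0.6591  +0.1818  -0.6818  +0.0000  +0.0682]
  T[4,:] = [+0.1071  +0.8929  -0.4643  -0.1071  +0.0000]
eigenvalue magnitudes: 1.1800, 0.7705, 0.7444, 0.7444, 0.6840.
ρ = 1.1800; 1.1800 > 1: divergent.

no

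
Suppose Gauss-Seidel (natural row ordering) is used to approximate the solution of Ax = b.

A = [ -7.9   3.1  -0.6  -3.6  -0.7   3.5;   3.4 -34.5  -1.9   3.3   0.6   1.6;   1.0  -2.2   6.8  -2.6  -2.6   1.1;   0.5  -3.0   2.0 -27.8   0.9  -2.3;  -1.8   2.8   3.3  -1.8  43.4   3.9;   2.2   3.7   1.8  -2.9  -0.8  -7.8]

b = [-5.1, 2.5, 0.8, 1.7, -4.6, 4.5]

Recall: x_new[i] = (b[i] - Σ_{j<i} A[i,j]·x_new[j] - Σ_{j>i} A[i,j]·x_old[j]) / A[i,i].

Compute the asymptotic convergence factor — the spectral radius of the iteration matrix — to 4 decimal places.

Let D = diag(-7.9, -34.5, 6.8, -27.8, 43.4, -7.8); L, U the strict triangles.
Gauss-Seidel: T = -(D+L)⁻¹U, row 0 first, T[0,2] = -(-0.6)/(-7.9) = -0.0759; later rows by forward substitution.
  T[0,:] = [+0.0000, +0.3924, -0.0759, -0.4557, -0.0886, +0.4430]
  T[1,:] = [+0.0000, +0.0387, -0.0626, +0.0507, +0.0087, +0.0900]
  T[2,:] = [+0.0000, -0.0452, -0.0091, +0.4658, +0.3982, -0.1978]
  T[3,:] = [+0.0000, -0.0004, +0.0047, +0.0198, +0.0585, -0.0987]
  T[4,:] = [+0.0000, +0.0172, +0.0018, -0.0568, -0.0321, -0.0664]
  T[5,:] = [+0.0000, +0.1170, -0.0551, +0.0015, +0.0525, +0.1655]
|eigenvalues of T|: 0.3068, 0.1218, 0.1218, 0.0732, 0.0203, 0.0000.
ρ(T) = max|λ| = 0.3068; 0.3068 < 1: convergent.

0.3068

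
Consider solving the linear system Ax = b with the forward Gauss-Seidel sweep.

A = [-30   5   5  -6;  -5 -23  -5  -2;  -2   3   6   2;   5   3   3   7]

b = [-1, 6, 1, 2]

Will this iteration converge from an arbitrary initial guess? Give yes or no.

Split A = D + L + U, D = diag(-30, -23, 6, 7).
T_GS = -(D+L)⁻¹U: row 0 first, T[0,2] = -(5)/(-30) = +0.1667; later rows by forward substitution.
  T[0,:] = [+0.0000 +0.1667 +0.1667 -0.2000]
  T[1,:] = [+0.0000 -0.0362 -0.2536 -0.0435]
  T[2,:] = [+0.0000 +0.0737 +0.1824 -0.3783]
  T[3,:] = [+0.0000 -0.1351 -0.0885 +0.3236]
|roots of det(T-λI)|: 0.3296, 0.2464, 0.1062, 0.0000.
spectral radius ρ = 0.3296; 0.3296 < 1: convergent.

yes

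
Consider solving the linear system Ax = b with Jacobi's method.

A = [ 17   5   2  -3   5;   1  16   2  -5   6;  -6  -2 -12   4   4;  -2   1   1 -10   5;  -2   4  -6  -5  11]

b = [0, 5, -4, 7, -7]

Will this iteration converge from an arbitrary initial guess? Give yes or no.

Let D = diag(17, 16, -12, -10, 11); L, U the strict triangles.
Jacobi T = -D⁻¹(L+U): T[4,1] = -(4)/(11) = -0.3636; T[4,4] = 0.
  T[0,:] = [+0.0000  -0.2941  -0.1176  +0.1765  -0.2941]
  T[1,:] = [-0.0625  +0.0000  -0.1250  +0.3125  -0.3750]
  T[2,:] = [-0.5000  -0.1667  +0.0000  +0.3333  +0.3333]
  T[3,:] = [-0.2000  +0.1000  +0.1000  +0.0000  +0.5000]
  T[4,:] = [+0.1818  -0.3636  +0.5455  +0.4545  +0.0000]
|eigenvalues of T|: 0.8512, 0.6510, 0.6510, 0.2364, 0.0539.
ρ = 0.8512; 0.8512 < 1 ⇒ converges.

yes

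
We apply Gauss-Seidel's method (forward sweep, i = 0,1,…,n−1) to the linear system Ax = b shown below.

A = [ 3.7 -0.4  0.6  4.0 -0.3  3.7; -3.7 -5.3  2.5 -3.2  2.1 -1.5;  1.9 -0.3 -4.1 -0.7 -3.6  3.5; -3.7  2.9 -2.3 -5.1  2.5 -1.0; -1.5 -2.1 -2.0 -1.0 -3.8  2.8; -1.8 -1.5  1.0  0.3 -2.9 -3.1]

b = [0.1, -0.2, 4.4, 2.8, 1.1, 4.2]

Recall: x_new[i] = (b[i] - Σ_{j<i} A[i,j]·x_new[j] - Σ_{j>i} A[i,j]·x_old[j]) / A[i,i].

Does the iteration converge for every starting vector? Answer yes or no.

Split A = D + L + U, D = diag(3.7, -5.3, -4.1, -5.1, -3.8, -3.1).
T_GS = -(D+L)⁻¹U: row 0 first, T[0,3] = -(4)/(3.7) = -1.0811; later rows by forward substitution.
  T[0,:] = [+0.0000 +0.1081 -0.1622 -1.0811 +0.0811 -1.0000]
  T[1,:] = [+0.0000 -0.0755 +0.5849 +0.1509 +0.3396 +0.4151]
  T[2,:] = [+0.0000 +0.0556 -0.1179 -0.6828 -0.8653 +0.3599]
  T[3,:] = [+0.0000 -0.1464 +0.5034 +1.1781 +1.0147 +0.6032]
  T[4,:] = [+0.0000 +0.0083 -0.3296 +0.3927 -0.0313 +0.5541]
  T[5,:] = [+0.0000 -0.0302 +0.1302 +0.0811 -0.3631 +0.0359]
|λ(T)| sorted: 1.1242, 0.6679, 0.4951, 0.4951, 0.0099, 0.0000.
ρ(T) = max|λ| = 1.1242; 1.1242 > 1: divergent.

no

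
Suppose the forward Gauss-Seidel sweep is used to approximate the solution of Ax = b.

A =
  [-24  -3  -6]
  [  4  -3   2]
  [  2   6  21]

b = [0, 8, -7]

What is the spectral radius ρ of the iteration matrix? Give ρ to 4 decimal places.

0.2677

A = D + L + U where D = diag(-24, -3, 21).
T_GS = -(D+L)⁻¹U: row 0 first, T[0,1] = -(-3)/(-24) = -0.1250; later rows by forward substitution.
  T[0,:] = [+0.0000 -0.1250 -0.2500]
  T[1,:] = [+0.0000 -0.1667 +0.3333]
  T[2,:] = [+0.0000 +0.0595 -0.0714]
|eigenvalues of T|: 0.2677, 0.0296, 0.0000.
ρ(T) = max|λ| = 0.2677; 0.2677 < 1 ⇒ converges.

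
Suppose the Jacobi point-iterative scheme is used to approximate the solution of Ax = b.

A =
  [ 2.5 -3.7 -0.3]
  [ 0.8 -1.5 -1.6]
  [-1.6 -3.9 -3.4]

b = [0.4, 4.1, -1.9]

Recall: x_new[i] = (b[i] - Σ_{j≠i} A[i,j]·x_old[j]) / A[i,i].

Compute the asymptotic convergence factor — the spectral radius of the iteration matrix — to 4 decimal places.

Split A = D + L + U, D = diag(2.5, -1.5, -3.4).
T_J = -D⁻¹(L+U): T[2,1] = -(-3.9)/(-3.4) = -1.1471; T[2,2] = 0.
  T[0,:] = [+0.0000, +1.4800, +0.1200]
  T[1,:] = [+0.5333, +0.0000, -1.0667]
  T[2,:] = [-0.4706, -1.1471, +0.0000]
eigenvalue magnitudes: 1.5458, 1.1782, 0.3676.
ρ(T) = max|λ| = 1.5458; 1.5458 > 1 ⇒ diverges.

1.5458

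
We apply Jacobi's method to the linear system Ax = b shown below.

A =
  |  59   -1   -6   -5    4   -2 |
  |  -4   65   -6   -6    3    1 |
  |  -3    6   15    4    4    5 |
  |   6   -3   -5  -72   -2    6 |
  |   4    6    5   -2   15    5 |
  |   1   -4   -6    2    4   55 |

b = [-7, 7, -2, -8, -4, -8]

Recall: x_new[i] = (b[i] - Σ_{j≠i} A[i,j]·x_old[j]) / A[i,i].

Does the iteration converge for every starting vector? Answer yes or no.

yes

Write A = D+L+U with D = diag(59, 65, 15, -72, 15, 55).
T_J = -D⁻¹(L+U): T[1,5] = -(1)/(65) = -0.0154; T[1,1] = 0.
  T[0,:] = [+0.0000 +0.0169 +0.1017 +0.0847 -0.0678 +0.0339]
  T[1,:] = [+0.0615 +0.0000 +0.0923 +0.0923 -0.0462 -0.0154]
  T[2,:] = [+0.2000 -0.4000 +0.0000 -0.2667 -0.2667 -0.3333]
  T[3,:] = [+0.0833 -0.0417 -0.0694 +0.0000 -0.0278 +0.0833]
  T[4,:] = [-0.2667 -0.4000 -0.3333 +0.1333 +0.0000 -0.3333]
  T[5,:] = [-0.0182 +0.0727 +0.1091 -0.0364 -0.0727 +0.0000]
|λ(T)| sorted: 0.3576, 0.2678, 0.2678, 0.1471, 0.0740, 0.0740.
spectral radius ρ = 0.3576; 0.3576 < 1 ⇒ converges.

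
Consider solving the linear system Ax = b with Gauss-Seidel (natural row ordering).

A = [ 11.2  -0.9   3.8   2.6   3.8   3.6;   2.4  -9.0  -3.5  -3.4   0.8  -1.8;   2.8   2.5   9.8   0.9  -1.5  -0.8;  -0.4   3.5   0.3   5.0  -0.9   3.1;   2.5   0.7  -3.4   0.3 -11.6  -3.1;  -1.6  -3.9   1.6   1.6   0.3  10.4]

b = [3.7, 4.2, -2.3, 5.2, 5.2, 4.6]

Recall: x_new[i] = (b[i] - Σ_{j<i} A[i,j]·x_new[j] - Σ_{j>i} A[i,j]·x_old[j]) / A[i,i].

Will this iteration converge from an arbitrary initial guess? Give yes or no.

yes

Diagonal D = diag(11.2, -9, 9.8, 5, -11.6, 10.4); L, U strict lower/upper.
T_GS = -(D+L)⁻¹U: row 0 first, T[0,1] = -(-0.9)/(11.2) = +0.0804; later rows by forward substitution.
  T[0,:] = [+0.0000, +0.0804, -0.3393, -0.2321, -0.3393, -0.3214]
  T[1,:] = [+0.0000, +0.0214, -0.4794, -0.4397, -0.0016, -0.2857]
  T[2,:] = [+0.0000, -0.0284, +0.2192, +0.0867, +0.2504, +0.2464]
  T[3,:] = [+0.0000, -0.0069, +0.2953, +0.2840, +0.1389, -0.4605]
  T[4,:] = [+0.0000, +0.0268, -0.1587, -0.0946, -0.1430, -0.4379]
  T[5,:] = [+0.0000, +0.0251, -0.3065, -0.2549, -0.1086, -0.1110]
|roots of det(T-λI)|: 0.5392, 0.1990, 0.1990, 0.0516, 0.0193, 0.0000.
spectral radius ρ = 0.5392; 0.5392 < 1, so it converges for any x₀.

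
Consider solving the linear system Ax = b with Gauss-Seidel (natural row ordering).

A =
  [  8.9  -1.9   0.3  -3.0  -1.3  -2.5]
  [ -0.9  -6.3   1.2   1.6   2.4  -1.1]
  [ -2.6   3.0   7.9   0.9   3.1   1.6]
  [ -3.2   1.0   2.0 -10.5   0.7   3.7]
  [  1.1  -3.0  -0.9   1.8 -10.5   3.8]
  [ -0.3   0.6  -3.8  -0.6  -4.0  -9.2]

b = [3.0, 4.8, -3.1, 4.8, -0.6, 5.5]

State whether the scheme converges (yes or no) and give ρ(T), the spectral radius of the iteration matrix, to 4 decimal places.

yes, ρ = 0.6408

Split A = D + L + U, D = diag(8.9, -6.3, 7.9, -10.5, -10.5, -9.2).
T_GS = -(D+L)⁻¹U: row 0 first, T[0,4] = -(-1.3)/(8.9) = +0.1461; later rows by forward substitution.
  T[0,:] = [+0.0000 +0.2135 -0.0337 +0.3371 +0.1461 +0.2809]
  T[1,:] = [+0.0000 -0.0305 +0.1953 +0.2058 +0.3601 -0.2147]
  T[2,:] = [+0.0000 +0.0818 -0.0853 -0.0811 -0.4811 -0.0285]
  T[3,:] = [+0.0000 -0.0524 +0.0126 -0.0986 -0.0352 +0.2409]
  T[4,:] = [+0.0000 +0.0151 -0.0499 -0.0334 -0.0524 +0.4964]
  T[5,:] = [+0.0000 -0.0459 +0.0699 +0.0569 +0.2425 -0.2429]
|λ(T)| sorted: 0.6408, 0.1832, 0.0816, 0.0816, 0.0047, 0.0000.
ρ = 0.6408; 0.6408 < 1, so it converges for any x₀.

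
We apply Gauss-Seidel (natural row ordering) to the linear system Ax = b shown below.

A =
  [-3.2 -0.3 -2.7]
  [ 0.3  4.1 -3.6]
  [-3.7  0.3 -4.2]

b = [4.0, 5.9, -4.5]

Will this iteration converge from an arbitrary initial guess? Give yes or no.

Let D = diag(-3.2, 4.1, -4.2); L, U the strict triangles.
Gauss-Seidel: T = -(D+L)⁻¹U, row 0 first, T[0,1] = -(-0.3)/(-3.2) = -0.0938; later rows by forward substitution.
  T[0,:] = [+0.0000  -0.0938  -0.8438]
  T[1,:] = [+0.0000  +0.0069  +0.9398]
  T[2,:] = [+0.0000  +0.0831  +0.8104]
|roots of det(T-λI)|: 0.8980, 0.0808, 0.0000.
ρ = 0.8980; 0.8980 < 1 ⇒ converges.

yes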